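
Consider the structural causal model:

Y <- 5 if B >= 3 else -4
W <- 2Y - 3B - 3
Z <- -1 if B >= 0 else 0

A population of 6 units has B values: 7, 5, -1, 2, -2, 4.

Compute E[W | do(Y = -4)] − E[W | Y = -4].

Every unit gets Y=-4 under the intervention. W values become -32, -26, -8, -17, -5, -23; E[W|do(Y=-4)] = -18.5.
E[W|Y=-4] averages over only the 3 units with Y=-4 (B = -1, 2, -2): W = -8, -17, -5, mean -10.
Difference = -18.5 − (-10) = -8.5.

-8.5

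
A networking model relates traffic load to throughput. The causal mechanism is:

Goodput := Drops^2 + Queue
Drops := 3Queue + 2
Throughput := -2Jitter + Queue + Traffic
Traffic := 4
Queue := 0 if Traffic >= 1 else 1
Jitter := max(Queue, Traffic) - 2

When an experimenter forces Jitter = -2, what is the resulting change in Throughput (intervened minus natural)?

Intervening sets Jitter = -2 and removes its equation (Jitter := max(Queue, Traffic) - 2).
Queue = 0 if Traffic >= 1 else 1  [with Traffic=4]  = 0
Throughput = -2Jitter + Queue + Traffic  [with Jitter=-2, Queue=0, Traffic=4]  = 8
Without intervention: Queue = 0 if Traffic >= 1 else 1  [with Traffic=4]  = 0; Jitter = max(Queue, Traffic) - 2  [with Queue=0, Traffic=4]  = 2; Throughput = -2Jitter + Queue + Traffic  [with Jitter=2, Queue=0, Traffic=4]  = 0.
Change = 8 − 0 = 8.

8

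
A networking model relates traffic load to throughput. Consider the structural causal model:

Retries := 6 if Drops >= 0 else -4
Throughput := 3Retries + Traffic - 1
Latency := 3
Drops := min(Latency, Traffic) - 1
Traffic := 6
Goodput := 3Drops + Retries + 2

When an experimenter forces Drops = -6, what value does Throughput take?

do(Drops=-6) replaces the equation Drops := min(Latency, Traffic) - 1 with the constant Drops = -6.
Retries = 6 if Drops >= 0 else -4  [with Drops=-6]  = -4
Throughput = 3Retries + Traffic - 1  [with Retries=-4, Traffic=6]  = -7

-7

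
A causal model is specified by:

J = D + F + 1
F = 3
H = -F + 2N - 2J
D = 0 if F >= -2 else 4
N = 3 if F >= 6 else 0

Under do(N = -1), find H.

do(N=-1) replaces the equation N = 3 if F >= 6 else 0 with the constant N = -1.
D = 0 if F >= -2 else 4  [with F=3]  = 0
J = D + F + 1  [with D=0, F=3]  = 4
H = -F + 2N - 2J  [with F=3, N=-1, J=4]  = -13

-13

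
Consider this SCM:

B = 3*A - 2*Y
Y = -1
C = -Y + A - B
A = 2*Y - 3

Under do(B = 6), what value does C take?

The intervention breaks the incoming arrows to B: B = 3*A - 2*Y no longer applies, and B = 6.
A = 2*Y - 3  [with Y=-1]  = -5
C = -Y + A - B  [with Y=-1, A=-5, B=6]  = -10

-10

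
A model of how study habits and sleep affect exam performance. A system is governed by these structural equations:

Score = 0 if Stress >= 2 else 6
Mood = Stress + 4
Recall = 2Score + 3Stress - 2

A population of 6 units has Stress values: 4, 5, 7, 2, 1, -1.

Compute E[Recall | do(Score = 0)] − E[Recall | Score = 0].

The intervention sets Score=0 in all 6 units regardless of Stress. Recomputing Recall per unit gives 10, 13, 19, 4, 1, -5; average 7.
Conditioning on Score=0 selects the 4 unit(s) with Stress ∈ {4, 5, 7, 2}. Their Recall values: 10, 13, 19, 4. Mean = 11.5.
Difference = 7 − 11.5 = -4.5.

-4.5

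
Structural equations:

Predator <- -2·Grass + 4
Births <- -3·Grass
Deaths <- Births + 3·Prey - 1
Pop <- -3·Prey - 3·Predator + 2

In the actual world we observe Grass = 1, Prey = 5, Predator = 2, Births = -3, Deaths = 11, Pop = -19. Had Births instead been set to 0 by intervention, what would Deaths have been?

14

Intervening sets Births = 0 and removes its equation (Births <- -3·Grass).
Deaths = Births + 3·Prey - 1  [with Births=0, Prey=5]  = 14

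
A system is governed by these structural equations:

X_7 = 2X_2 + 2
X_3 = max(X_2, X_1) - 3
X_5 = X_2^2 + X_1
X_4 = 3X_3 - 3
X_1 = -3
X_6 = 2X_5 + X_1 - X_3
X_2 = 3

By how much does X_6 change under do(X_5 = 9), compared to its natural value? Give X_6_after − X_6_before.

The intervention breaks the incoming arrows to X_5: X_5 = X_2^2 + X_1 no longer applies, and X_5 = 9.
X_3 = max(X_2, X_1) - 3  [with X_2=3, X_1=-3]  = 0
X_6 = 2X_5 + X_1 - X_3  [with X_5=9, X_1=-3, X_3=0]  = 15
Without intervention: X_3 = max(X_2, X_1) - 3  [with X_2=3, X_1=-3]  = 0; X_5 = X_2^2 + X_1  [with X_2=3, X_1=-3]  = 6; X_6 = 2X_5 + X_1 - X_3  [with X_5=6, X_1=-3, X_3=0]  = 9.
Change = 15 − 9 = 6.

6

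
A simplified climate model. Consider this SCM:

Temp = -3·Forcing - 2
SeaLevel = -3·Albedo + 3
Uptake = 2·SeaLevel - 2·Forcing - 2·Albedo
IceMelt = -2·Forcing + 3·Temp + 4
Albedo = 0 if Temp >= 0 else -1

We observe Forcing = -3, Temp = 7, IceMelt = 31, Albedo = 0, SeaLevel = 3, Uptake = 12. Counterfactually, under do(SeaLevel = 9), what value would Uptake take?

24

The intervention breaks the incoming arrows to SeaLevel: SeaLevel = -3·Albedo + 3 no longer applies, and SeaLevel = 9.
Temp = -3·Forcing - 2  [with Forcing=-3]  = 7
Albedo = 0 if Temp >= 0 else -1  [with Temp=7]  = 0
Uptake = 2·SeaLevel - 2·Forcing - 2·Albedo  [with SeaLevel=9, Forcing=-3, Albedo=0]  = 24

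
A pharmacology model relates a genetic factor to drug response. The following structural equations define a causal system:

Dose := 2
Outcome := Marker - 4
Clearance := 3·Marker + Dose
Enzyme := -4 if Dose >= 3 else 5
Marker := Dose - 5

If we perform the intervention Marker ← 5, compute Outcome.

do(Marker=5) replaces the equation Marker := Dose - 5 with the constant Marker = 5.
Outcome = Marker - 4  [with Marker=5]  = 1

1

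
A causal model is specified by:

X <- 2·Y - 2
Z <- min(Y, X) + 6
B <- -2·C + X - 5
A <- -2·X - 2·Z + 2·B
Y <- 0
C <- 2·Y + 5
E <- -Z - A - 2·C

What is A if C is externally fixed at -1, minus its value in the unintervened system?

Under do(C=-1), the mechanism C <- 2·Y + 5 is discarded; C is fixed at -1.
X = 2·Y - 2  [with Y=0]  = -2
Z = min(Y, X) + 6  [with Y=0, X=-2]  = 4
B = -2·C + X - 5  [with C=-1, X=-2]  = -5
A = -2·X - 2·Z + 2·B  [with X=-2, Z=4, B=-5]  = -14
Without intervention: X = 2·Y - 2  [with Y=0]  = -2; Z = min(Y, X) + 6  [with Y=0, X=-2]  = 4; C = 2·Y + 5  [with Y=0]  = 5; B = -2·C + X - 5  [with C=5, X=-2]  = -17; A = -2·X - 2·Z + 2·B  [with X=-2, Z=4, B=-17]  = -38.
Change = -14 − (-38) = 24.

24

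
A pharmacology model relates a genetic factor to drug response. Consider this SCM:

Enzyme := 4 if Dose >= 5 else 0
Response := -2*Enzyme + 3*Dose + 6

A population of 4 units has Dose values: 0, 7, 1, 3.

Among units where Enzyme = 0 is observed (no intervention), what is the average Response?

10

Observing Enzyme=0 restricts to units where Enzyme's equation naturally yields 0: Dose ∈ {0, 1, 3}. In that subpopulation Response = 6, 9, 15, mean 10.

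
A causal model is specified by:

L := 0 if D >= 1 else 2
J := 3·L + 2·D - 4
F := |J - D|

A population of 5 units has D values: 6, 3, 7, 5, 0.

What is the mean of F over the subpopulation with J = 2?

1.5

E[F|J=2] averages over only the 2 units with J=2 (D = 3, 0): F = 1, 2, mean 1.5.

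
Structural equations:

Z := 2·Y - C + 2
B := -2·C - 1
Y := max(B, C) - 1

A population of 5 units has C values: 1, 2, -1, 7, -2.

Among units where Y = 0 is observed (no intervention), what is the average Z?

2

Conditioning on Y=0 selects the 2 unit(s) with C ∈ {1, -1}. Their Z values: 1, 3. Mean = 2.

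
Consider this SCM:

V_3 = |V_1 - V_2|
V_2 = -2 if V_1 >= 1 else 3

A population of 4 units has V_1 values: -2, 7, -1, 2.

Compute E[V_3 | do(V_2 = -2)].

3.5

do(V_2=-2) breaks V_2's dependence on V_1. With V_2=-2 fixed, V_3 across the units is 0, 9, 1, 4, mean 3.5.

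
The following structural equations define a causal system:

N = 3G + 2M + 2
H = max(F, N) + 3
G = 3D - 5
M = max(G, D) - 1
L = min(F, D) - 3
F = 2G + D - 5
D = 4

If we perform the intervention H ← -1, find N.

The intervention breaks the incoming arrows to H: H = max(F, N) + 3 no longer applies, and H = -1.
N is not downstream of the intervention, so its value is determined by the original equations.
G = 3D - 5  [with D=4]  = 7
M = max(G, D) - 1  [with G=7, D=4]  = 6
N = 3G + 2M + 2  [with G=7, M=6]  = 35

35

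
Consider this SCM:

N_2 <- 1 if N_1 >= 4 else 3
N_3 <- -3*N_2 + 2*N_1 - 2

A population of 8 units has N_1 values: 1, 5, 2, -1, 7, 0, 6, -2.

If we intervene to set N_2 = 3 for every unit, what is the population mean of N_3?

do(N_2=3) breaks N_2's dependence on N_1. With N_2=3 fixed, N_3 across the units is -9, -1, -7, -13, 3, -11, 1, -15, mean -6.5.

-6.5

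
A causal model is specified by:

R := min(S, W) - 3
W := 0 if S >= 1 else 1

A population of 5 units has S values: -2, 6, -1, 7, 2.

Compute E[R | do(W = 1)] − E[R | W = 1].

The intervention sets W=1 in all 5 units regardless of S. Recomputing R per unit gives -5, -2, -4, -2, -2; average -3.
E[R|W=1] averages over only the 2 units with W=1 (S = -2, -1): R = -5, -4, mean -4.5.
Difference = -3 − (-4.5) = 1.5.

1.5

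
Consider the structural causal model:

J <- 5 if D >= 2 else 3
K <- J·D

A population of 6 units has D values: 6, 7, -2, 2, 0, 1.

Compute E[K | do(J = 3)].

7

Every unit gets J=3 under the intervention. K values become 18, 21, -6, 6, 0, 3; E[K|do(J=3)] = 7.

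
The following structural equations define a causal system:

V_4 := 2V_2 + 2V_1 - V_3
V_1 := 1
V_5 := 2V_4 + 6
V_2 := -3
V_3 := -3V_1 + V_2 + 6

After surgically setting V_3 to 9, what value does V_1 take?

1

Under do(V_3=9), the mechanism V_3 := -3V_1 + V_2 + 6 is discarded; V_3 is fixed at 9.
V_1 is not downstream of the intervention, so its value is determined by the original equations.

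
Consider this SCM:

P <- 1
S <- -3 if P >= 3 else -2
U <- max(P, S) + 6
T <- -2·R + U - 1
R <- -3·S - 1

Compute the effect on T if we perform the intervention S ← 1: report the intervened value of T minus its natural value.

18

do(S=1) replaces the equation S <- -3 if P >= 3 else -2 with the constant S = 1.
U = max(P, S) + 6  [with P=1, S=1]  = 7
R = -3·S - 1  [with S=1]  = -4
T = -2·R + U - 1  [with R=-4, U=7]  = 14
Without intervention: S = -3 if P >= 3 else -2  [with P=1]  = -2; U = max(P, S) + 6  [with P=1, S=-2]  = 7; R = -3·S - 1  [with S=-2]  = 5; T = -2·R + U - 1  [with R=5, U=7]  = -4.
Change = 14 − (-4) = 18.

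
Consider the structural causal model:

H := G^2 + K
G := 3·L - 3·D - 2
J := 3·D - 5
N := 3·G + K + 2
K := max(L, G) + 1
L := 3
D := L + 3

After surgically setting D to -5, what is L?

Under do(D=-5), the mechanism D := L + 3 is discarded; D is fixed at -5.
L is not downstream of the intervention, so its value is determined by the original equations.

3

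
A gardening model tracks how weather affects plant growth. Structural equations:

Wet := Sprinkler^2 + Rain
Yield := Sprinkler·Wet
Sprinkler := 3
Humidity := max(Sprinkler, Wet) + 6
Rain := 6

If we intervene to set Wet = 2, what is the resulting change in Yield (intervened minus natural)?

do(Wet=2) replaces the equation Wet := Sprinkler^2 + Rain with the constant Wet = 2.
Yield = Sprinkler·Wet  [with Sprinkler=3, Wet=2]  = 6
Without intervention: Wet = Sprinkler^2 + Rain  [with Sprinkler=3, Rain=6]  = 15; Yield = Sprinkler·Wet  [with Sprinkler=3, Wet=15]  = 45.
Change = 6 − 45 = -39.

-39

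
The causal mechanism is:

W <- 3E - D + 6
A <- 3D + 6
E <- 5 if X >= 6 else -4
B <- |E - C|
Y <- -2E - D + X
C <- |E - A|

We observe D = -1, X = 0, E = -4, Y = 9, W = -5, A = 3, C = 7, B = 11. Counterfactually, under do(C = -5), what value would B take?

do(C=-5) replaces the equation C <- |E - A| with the constant C = -5.
E = 5 if X >= 6 else -4  [with X=0]  = -4
B = |E - C|  [with E=-4, C=-5]  = 1

1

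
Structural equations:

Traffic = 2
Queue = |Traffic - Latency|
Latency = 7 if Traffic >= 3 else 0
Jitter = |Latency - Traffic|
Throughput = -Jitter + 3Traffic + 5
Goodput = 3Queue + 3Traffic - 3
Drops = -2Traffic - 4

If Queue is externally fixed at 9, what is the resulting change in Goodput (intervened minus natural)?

The intervention breaks the incoming arrows to Queue: Queue = |Traffic - Latency| no longer applies, and Queue = 9.
Goodput = 3Queue + 3Traffic - 3  [with Queue=9, Traffic=2]  = 30
Without intervention: Latency = 7 if Traffic >= 3 else 0  [with Traffic=2]  = 0; Queue = |Traffic - Latency|  [with Traffic=2, Latency=0]  = 2; Goodput = 3Queue + 3Traffic - 3  [with Queue=2, Traffic=2]  = 9.
Change = 30 − 9 = 21.

21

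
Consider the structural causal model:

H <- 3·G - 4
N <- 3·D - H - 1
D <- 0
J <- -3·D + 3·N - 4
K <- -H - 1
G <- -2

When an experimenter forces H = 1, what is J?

-10

The intervention breaks the incoming arrows to H: H <- 3·G - 4 no longer applies, and H = 1.
N = 3·D - H - 1  [with D=0, H=1]  = -2
J = -3·D + 3·N - 4  [with D=0, N=-2]  = -10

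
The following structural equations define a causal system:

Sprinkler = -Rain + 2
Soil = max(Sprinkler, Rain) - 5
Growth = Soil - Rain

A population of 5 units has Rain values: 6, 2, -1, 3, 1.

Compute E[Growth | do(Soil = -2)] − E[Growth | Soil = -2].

The intervention sets Soil=-2 in all 5 units regardless of Rain. Recomputing Growth per unit gives -8, -4, -1, -5, -3; average -4.2.
Observing Soil=-2 restricts to units where Soil's equation naturally yields -2: Rain ∈ {-1, 3}. In that subpopulation Growth = -1, -5, mean -3.
Difference = -4.2 − (-3) = -1.2.

-1.2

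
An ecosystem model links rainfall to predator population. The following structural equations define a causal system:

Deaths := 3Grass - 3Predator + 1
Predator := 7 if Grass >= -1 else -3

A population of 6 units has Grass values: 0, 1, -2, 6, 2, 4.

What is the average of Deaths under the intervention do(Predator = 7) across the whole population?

do(Predator=7) breaks Predator's dependence on Grass. With Predator=7 fixed, Deaths across the units is -20, -17, -26, -2, -14, -8, mean -14.5.

-14.5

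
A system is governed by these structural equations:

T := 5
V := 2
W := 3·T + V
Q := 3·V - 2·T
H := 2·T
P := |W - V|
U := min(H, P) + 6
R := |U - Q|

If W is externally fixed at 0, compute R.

The intervention breaks the incoming arrows to W: W := 3·T + V no longer applies, and W = 0.
Q = 3·V - 2·T  [with V=2, T=5]  = -4
H = 2·T  [with T=5]  = 10
P = |W - V|  [with W=0, V=2]  = 2
U = min(H, P) + 6  [with H=10, P=2]  = 8
R = |U - Q|  [with U=8, Q=-4]  = 12

12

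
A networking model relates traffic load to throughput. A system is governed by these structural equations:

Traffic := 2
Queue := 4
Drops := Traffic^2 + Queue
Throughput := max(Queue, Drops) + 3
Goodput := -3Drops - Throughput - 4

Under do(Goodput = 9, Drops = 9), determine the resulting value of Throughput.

12

Under do(Goodput = 9, Drops = 9), each intervened variable's structural equation is replaced by its fixed value.
Throughput = max(Queue, Drops) + 3  [with Queue=4, Drops=9]  = 12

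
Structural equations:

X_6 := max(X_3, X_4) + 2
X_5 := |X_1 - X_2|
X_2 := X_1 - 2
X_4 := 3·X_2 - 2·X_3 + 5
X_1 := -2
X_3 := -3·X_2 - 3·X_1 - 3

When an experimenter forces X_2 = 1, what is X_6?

10

Under do(X_2=1), the mechanism X_2 := X_1 - 2 is discarded; X_2 is fixed at 1.
X_3 = -3·X_2 - 3·X_1 - 3  [with X_2=1, X_1=-2]  = 0
X_4 = 3·X_2 - 2·X_3 + 5  [with X_2=1, X_3=0]  = 8
X_6 = max(X_3, X_4) + 2  [with X_3=0, X_4=8]  = 10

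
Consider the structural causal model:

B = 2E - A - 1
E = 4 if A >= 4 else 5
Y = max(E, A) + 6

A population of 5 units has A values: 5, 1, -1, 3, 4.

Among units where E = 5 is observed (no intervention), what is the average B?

8

E[B|E=5] averages over only the 3 units with E=5 (A = 1, -1, 3): B = 8, 10, 6, mean 8.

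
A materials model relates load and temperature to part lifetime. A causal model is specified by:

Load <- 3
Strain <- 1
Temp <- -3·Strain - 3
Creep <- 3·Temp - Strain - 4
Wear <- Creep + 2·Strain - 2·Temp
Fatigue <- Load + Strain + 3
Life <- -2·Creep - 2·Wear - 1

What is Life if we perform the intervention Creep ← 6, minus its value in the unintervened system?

-116

The intervention breaks the incoming arrows to Creep: Creep <- 3·Temp - Strain - 4 no longer applies, and Creep = 6.
Temp = -3·Strain - 3  [with Strain=1]  = -6
Wear = Creep + 2·Strain - 2·Temp  [with Creep=6, Strain=1, Temp=-6]  = 20
Life = -2·Creep - 2·Wear - 1  [with Creep=6, Wear=20]  = -53
Without intervention: Temp = -3·Strain - 3  [with Strain=1]  = -6; Creep = 3·Temp - Strain - 4  [with Temp=-6, Strain=1]  = -23; Wear = Creep + 2·Strain - 2·Temp  [with Creep=-23, Strain=1, Temp=-6]  = -9; Life = -2·Creep - 2·Wear - 1  [with Creep=-23, Wear=-9]  = 63.
Change = -53 − 63 = -116.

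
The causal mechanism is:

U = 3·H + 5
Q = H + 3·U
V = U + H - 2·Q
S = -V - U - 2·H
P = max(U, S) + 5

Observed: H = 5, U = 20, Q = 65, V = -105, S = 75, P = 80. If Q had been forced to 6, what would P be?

25

The intervention breaks the incoming arrows to Q: Q = H + 3·U no longer applies, and Q = 6.
U = 3·H + 5  [with H=5]  = 20
V = U + H - 2·Q  [with U=20, H=5, Q=6]  = 13
S = -V - U - 2·H  [with V=13, U=20, H=5]  = -43
P = max(U, S) + 5  [with U=20, S=-43]  = 25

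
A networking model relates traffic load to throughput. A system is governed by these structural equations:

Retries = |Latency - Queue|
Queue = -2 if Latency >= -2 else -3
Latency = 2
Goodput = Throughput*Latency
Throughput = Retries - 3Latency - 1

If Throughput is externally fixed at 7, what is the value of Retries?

4

Under do(Throughput=7), the mechanism Throughput = Retries - 3Latency - 1 is discarded; Throughput is fixed at 7.
Since Retries is not a descendant of the intervened variable, it is unaffected.
Queue = -2 if Latency >= -2 else -3  [with Latency=2]  = -2
Retries = |Latency - Queue|  [with Latency=2, Queue=-2]  = 4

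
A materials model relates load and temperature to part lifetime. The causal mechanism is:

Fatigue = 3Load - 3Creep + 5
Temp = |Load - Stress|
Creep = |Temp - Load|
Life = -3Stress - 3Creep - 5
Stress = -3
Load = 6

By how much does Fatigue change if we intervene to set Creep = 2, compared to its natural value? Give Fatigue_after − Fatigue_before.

Intervening sets Creep = 2 and removes its equation (Creep = |Temp - Load|).
Fatigue = 3Load - 3Creep + 5  [with Load=6, Creep=2]  = 17
Without intervention: Temp = |Load - Stress|  [with Load=6, Stress=-3]  = 9; Creep = |Temp - Load|  [with Temp=9, Load=6]  = 3; Fatigue = 3Load - 3Creep + 5  [with Load=6, Creep=3]  = 14.
Change = 17 − 14 = 3.

3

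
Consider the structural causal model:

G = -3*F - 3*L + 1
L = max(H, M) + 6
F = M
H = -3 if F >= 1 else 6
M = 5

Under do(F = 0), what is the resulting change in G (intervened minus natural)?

do(F=0) replaces the equation F = M with the constant F = 0.
H = -3 if F >= 1 else 6  [with F=0]  = 6
L = max(H, M) + 6  [with H=6, M=5]  = 12
G = -3*F - 3*L + 1  [with F=0, L=12]  = -35
Without intervention: F = M  [with M=5]  = 5; H = -3 if F >= 1 else 6  [with F=5]  = -3; L = max(H, M) + 6  [with H=-3, M=5]  = 11; G = -3*F - 3*L + 1  [with F=5, L=11]  = -47.
Change = -35 − (-47) = 12.

12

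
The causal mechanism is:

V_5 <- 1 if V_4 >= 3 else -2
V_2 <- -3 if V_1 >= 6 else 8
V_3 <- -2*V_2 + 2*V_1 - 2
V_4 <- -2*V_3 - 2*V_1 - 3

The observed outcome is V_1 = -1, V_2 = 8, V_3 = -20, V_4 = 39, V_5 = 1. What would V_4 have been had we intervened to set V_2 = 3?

Under do(V_2=3), the mechanism V_2 <- -3 if V_1 >= 6 else 8 is discarded; V_2 is fixed at 3.
V_3 = -2*V_2 + 2*V_1 - 2  [with V_2=3, V_1=-1]  = -10
V_4 = -2*V_3 - 2*V_1 - 3  [with V_3=-10, V_1=-1]  = 19

19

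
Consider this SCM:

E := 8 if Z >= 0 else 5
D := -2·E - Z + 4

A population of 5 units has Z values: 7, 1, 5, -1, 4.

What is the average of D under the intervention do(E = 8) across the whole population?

-15.2

Under do(E=8), E's equation is replaced by E=8 for every unit. Per-unit D: -19, -13, -17, -11, -16. Mean = -15.2.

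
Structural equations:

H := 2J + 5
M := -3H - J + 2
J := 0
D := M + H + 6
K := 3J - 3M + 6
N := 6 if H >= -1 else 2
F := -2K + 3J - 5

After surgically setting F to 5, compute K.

45

Under do(F=5), the mechanism F := -2K + 3J - 5 is discarded; F is fixed at 5.
Since K is not a descendant of the intervened variable, it is unaffected.
H = 2J + 5  [with J=0]  = 5
M = -3H - J + 2  [with H=5, J=0]  = -13
K = 3J - 3M + 6  [with J=0, M=-13]  = 45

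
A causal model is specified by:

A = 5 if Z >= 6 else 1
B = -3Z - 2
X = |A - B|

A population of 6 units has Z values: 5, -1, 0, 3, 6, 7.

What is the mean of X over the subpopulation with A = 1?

8.25

Observing A=1 restricts to units where A's equation naturally yields 1: Z ∈ {5, -1, 0, 3}. In that subpopulation X = 18, 0, 3, 12, mean 8.25.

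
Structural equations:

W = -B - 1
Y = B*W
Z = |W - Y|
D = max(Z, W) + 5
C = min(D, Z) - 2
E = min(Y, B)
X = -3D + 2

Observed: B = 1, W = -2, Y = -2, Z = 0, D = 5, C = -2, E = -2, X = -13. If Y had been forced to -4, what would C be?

The intervention breaks the incoming arrows to Y: Y = B*W no longer applies, and Y = -4.
W = -B - 1  [with B=1]  = -2
Z = |W - Y|  [with W=-2, Y=-4]  = 2
D = max(Z, W) + 5  [with Z=2, W=-2]  = 7
C = min(D, Z) - 2  [with D=7, Z=2]  = 0

0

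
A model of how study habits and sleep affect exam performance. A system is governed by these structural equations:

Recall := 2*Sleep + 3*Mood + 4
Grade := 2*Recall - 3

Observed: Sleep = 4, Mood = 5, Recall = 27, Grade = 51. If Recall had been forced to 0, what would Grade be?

The intervention breaks the incoming arrows to Recall: Recall := 2*Sleep + 3*Mood + 4 no longer applies, and Recall = 0.
Grade = 2*Recall - 3  [with Recall=0]  = -3

-3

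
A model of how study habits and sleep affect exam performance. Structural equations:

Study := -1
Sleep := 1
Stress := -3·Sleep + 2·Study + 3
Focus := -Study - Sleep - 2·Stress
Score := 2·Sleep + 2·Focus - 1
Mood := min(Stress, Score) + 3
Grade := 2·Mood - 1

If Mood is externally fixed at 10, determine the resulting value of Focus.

do(Mood=10) replaces the equation Mood := min(Stress, Score) + 3 with the constant Mood = 10.
No directed path runs from Mood to Focus, so Focus keeps its natural value.
Stress = -3·Sleep + 2·Study + 3  [with Sleep=1, Study=-1]  = -2
Focus = -Study - Sleep - 2·Stress  [with Study=-1, Sleep=1, Stress=-2]  = 4

4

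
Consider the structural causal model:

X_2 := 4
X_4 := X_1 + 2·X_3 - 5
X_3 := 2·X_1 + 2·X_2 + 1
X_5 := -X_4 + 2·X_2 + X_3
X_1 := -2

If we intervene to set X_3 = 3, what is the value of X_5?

12

do(X_3=3) replaces the equation X_3 := 2·X_1 + 2·X_2 + 1 with the constant X_3 = 3.
X_4 = X_1 + 2·X_3 - 5  [with X_1=-2, X_3=3]  = -1
X_5 = -X_4 + 2·X_2 + X_3  [with X_4=-1, X_2=4, X_3=3]  = 12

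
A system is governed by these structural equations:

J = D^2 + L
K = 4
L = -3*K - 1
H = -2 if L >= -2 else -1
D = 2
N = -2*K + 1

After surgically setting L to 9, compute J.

Intervening sets L = 9 and removes its equation (L = -3*K - 1).
J = D^2 + L  [with D=2, L=9]  = 13

13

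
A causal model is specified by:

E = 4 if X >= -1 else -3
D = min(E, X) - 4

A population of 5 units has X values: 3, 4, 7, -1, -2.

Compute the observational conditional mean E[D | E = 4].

Conditioning on E=4 selects the 4 unit(s) with X ∈ {3, 4, 7, -1}. Their D values: -1, 0, 0, -5. Mean = -1.5.

-1.5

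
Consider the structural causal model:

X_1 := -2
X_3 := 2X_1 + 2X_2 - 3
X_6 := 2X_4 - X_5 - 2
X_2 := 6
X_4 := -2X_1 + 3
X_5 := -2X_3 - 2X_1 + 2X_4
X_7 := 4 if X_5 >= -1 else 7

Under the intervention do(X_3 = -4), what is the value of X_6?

-14

The intervention breaks the incoming arrows to X_3: X_3 := 2X_1 + 2X_2 - 3 no longer applies, and X_3 = -4.
X_4 = -2X_1 + 3  [with X_1=-2]  = 7
X_5 = -2X_3 - 2X_1 + 2X_4  [with X_3=-4, X_1=-2, X_4=7]  = 26
X_6 = 2X_4 - X_5 - 2  [with X_4=7, X_5=26]  = -14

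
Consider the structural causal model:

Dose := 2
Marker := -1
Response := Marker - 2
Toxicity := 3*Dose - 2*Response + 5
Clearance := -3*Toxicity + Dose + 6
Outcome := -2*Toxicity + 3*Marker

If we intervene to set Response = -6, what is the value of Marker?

Under do(Response=-6), the mechanism Response := Marker - 2 is discarded; Response is fixed at -6.
Since Marker is not a descendant of the intervened variable, it is unaffected.

-1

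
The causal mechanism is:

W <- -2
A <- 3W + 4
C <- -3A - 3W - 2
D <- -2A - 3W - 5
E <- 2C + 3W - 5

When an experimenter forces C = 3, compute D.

5

do(C=3) replaces the equation C <- -3A - 3W - 2 with the constant C = 3.
D is not downstream of the intervention, so its value is determined by the original equations.
A = 3W + 4  [with W=-2]  = -2
D = -2A - 3W - 5  [with A=-2, W=-2]  = 5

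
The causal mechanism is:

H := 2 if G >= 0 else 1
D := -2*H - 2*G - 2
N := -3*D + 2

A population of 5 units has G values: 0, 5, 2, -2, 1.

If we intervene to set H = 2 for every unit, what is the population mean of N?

27.2

Every unit gets H=2 under the intervention. N values become 20, 50, 32, 8, 26; E[N|do(H=2)] = 27.2.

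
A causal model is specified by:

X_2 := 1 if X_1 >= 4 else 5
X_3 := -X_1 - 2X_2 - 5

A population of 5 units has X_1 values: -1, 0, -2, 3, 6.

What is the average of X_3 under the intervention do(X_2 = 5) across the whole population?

The intervention sets X_2=5 in all 5 units regardless of X_1. Recomputing X_3 per unit gives -14, -15, -13, -18, -21; average -16.2.

-16.2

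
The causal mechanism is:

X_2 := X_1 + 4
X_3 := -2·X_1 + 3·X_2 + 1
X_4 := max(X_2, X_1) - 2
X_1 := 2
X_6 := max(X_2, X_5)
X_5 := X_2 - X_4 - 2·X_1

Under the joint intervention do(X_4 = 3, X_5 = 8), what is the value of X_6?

The joint intervention fixes X_4 = 3, X_5 = 8, removing each variable's own equation.
X_2 = X_1 + 4  [with X_1=2]  = 6
X_6 = max(X_2, X_5)  [with X_2=6, X_5=8]  = 8

8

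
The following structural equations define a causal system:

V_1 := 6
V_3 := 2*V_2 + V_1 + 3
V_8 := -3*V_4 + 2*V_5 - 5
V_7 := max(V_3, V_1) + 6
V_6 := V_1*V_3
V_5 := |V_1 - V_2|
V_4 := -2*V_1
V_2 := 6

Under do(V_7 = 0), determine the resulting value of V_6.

Intervening sets V_7 = 0 and removes its equation (V_7 := max(V_3, V_1) + 6).
Since V_6 is not a descendant of the intervened variable, it is unaffected.
V_3 = 2*V_2 + V_1 + 3  [with V_2=6, V_1=6]  = 21
V_6 = V_1*V_3  [with V_1=6, V_3=21]  = 126

126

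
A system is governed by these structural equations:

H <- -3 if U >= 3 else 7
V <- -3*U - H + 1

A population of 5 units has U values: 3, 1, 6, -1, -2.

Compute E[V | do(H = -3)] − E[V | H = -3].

Every unit gets H=-3 under the intervention. V values become -5, 1, -14, 7, 10; E[V|do(H=-3)] = -0.2.
E[V|H=-3] averages over only the 2 units with H=-3 (U = 3, 6): V = -5, -14, mean -9.5.
Difference = -0.2 − (-9.5) = 9.3.

9.3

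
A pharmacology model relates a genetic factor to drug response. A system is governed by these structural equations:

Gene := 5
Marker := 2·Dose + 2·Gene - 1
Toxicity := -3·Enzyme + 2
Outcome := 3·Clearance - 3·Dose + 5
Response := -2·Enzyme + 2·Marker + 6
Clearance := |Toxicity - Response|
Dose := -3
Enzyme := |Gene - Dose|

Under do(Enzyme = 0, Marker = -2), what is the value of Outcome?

The joint intervention fixes Enzyme = 0, Marker = -2, removing each variable's own equation.
Response = -2·Enzyme + 2·Marker + 6  [with Enzyme=0, Marker=-2]  = 2
Toxicity = -3·Enzyme + 2  [with Enzyme=0]  = 2
Clearance = |Toxicity - Response|  [with Toxicity=2, Response=2]  = 0
Outcome = 3·Clearance - 3·Dose + 5  [with Clearance=0, Dose=-3]  = 14

14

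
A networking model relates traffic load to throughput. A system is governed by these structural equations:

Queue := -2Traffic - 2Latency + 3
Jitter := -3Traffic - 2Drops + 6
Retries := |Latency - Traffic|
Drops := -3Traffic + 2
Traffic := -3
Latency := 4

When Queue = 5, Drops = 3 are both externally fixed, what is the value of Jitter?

9

Setting Queue = 5, Drops = 3 by intervention discards those variables' equations.
Jitter = -3Traffic - 2Drops + 6  [with Traffic=-3, Drops=3]  = 9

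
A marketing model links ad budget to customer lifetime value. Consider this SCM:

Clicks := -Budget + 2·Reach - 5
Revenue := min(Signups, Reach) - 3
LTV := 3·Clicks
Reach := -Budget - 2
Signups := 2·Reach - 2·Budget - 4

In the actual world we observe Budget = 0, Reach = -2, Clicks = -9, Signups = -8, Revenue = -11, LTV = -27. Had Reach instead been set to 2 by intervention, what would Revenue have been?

do(Reach=2) replaces the equation Reach := -Budget - 2 with the constant Reach = 2.
Signups = 2·Reach - 2·Budget - 4  [with Reach=2, Budget=0]  = 0
Revenue = min(Signups, Reach) - 3  [with Signups=0, Reach=2]  = -3

-3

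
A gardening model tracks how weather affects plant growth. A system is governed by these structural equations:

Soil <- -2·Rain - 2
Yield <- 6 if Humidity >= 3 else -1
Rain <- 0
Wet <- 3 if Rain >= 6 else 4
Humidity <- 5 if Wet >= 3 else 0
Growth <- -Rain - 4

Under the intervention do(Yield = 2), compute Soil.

-2

do(Yield=2) replaces the equation Yield <- 6 if Humidity >= 3 else -1 with the constant Yield = 2.
Soil is not downstream of the intervention, so its value is determined by the original equations.
Soil = -2·Rain - 2  [with Rain=0]  = -2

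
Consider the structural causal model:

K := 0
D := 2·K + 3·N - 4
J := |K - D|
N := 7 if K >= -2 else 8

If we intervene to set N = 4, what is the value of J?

8

Under do(N=4), the mechanism N := 7 if K >= -2 else 8 is discarded; N is fixed at 4.
D = 2·K + 3·N - 4  [with K=0, N=4]  = 8
J = |K - D|  [with K=0, D=8]  = 8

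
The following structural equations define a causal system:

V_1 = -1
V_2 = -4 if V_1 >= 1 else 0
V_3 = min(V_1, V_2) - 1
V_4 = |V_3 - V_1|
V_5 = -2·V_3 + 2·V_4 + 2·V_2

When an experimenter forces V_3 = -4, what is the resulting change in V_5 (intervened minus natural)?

8

do(V_3=-4) replaces the equation V_3 = min(V_1, V_2) - 1 with the constant V_3 = -4.
V_2 = -4 if V_1 >= 1 else 0  [with V_1=-1]  = 0
V_4 = |V_3 - V_1|  [with V_3=-4, V_1=-1]  = 3
V_5 = -2·V_3 + 2·V_4 + 2·V_2  [with V_3=-4, V_4=3, V_2=0]  = 14
Without intervention: V_2 = -4 if V_1 >= 1 else 0  [with V_1=-1]  = 0; V_3 = min(V_1, V_2) - 1  [with V_1=-1, V_2=0]  = -2; V_4 = |V_3 - V_1|  [with V_3=-2, V_1=-1]  = 1; V_5 = -2·V_3 + 2·V_4 + 2·V_2  [with V_3=-2, V_4=1, V_2=0]  = 6.
Change = 14 − 6 = 8.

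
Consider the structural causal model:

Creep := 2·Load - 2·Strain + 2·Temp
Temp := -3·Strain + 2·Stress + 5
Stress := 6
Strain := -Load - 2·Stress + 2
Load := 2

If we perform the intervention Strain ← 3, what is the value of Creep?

do(Strain=3) replaces the equation Strain := -Load - 2·Stress + 2 with the constant Strain = 3.
Temp = -3·Strain + 2·Stress + 5  [with Strain=3, Stress=6]  = 8
Creep = 2·Load - 2·Strain + 2·Temp  [with Load=2, Strain=3, Temp=8]  = 14

14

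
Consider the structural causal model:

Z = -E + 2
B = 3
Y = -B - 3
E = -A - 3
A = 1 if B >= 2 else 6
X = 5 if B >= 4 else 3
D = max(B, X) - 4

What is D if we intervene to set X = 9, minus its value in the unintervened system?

The intervention breaks the incoming arrows to X: X = 5 if B >= 4 else 3 no longer applies, and X = 9.
D = max(B, X) - 4  [with B=3, X=9]  = 5
Without intervention: X = 5 if B >= 4 else 3  [with B=3]  = 3; D = max(B, X) - 4  [with B=3, X=3]  = -1.
Change = 5 − (-1) = 6.

6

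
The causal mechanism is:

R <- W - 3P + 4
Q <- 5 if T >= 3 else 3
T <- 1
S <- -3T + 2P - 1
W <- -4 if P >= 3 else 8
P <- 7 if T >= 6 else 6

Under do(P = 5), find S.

6

do(P=5) replaces the equation P <- 7 if T >= 6 else 6 with the constant P = 5.
S = -3T + 2P - 1  [with T=1, P=5]  = 6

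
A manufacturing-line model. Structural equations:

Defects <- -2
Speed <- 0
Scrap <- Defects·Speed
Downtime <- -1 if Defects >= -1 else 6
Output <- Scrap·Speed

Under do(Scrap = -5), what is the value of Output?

The intervention breaks the incoming arrows to Scrap: Scrap <- Defects·Speed no longer applies, and Scrap = -5.
Output = Scrap·Speed  [with Scrap=-5, Speed=0]  = 0

0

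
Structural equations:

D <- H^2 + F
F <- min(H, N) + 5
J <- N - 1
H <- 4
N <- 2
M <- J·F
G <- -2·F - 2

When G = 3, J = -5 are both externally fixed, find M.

-35

Setting G = 3, J = -5 by intervention discards those variables' equations.
F = min(H, N) + 5  [with H=4, N=2]  = 7
M = J·F  [with J=-5, F=7]  = -35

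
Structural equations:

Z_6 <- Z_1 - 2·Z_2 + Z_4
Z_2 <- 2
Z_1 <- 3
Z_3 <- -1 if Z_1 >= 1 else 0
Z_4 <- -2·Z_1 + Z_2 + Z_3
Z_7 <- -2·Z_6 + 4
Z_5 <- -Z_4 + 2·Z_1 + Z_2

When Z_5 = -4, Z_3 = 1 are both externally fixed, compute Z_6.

The joint intervention fixes Z_5 = -4, Z_3 = 1, removing each variable's own equation.
Z_4 = -2·Z_1 + Z_2 + Z_3  [with Z_1=3, Z_2=2, Z_3=1]  = -3
Z_6 = Z_1 - 2·Z_2 + Z_4  [with Z_1=3, Z_2=2, Z_4=-3]  = -4

-4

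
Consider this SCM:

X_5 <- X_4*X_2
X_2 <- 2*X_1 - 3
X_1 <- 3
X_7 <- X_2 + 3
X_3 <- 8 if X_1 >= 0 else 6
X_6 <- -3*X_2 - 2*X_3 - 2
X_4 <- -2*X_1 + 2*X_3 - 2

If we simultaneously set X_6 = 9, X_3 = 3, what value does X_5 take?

Under do(X_6 = 9, X_3 = 3), each intervened variable's structural equation is replaced by its fixed value.
X_2 = 2*X_1 - 3  [with X_1=3]  = 3
X_4 = -2*X_1 + 2*X_3 - 2  [with X_1=3, X_3=3]  = -2
X_5 = X_4*X_2  [with X_4=-2, X_2=3]  = -6

-6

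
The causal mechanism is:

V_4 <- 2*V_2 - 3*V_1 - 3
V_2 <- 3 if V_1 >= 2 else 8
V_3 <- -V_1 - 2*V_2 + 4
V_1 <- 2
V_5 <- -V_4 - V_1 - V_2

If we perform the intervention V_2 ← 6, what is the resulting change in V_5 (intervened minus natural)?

do(V_2=6) replaces the equation V_2 <- 3 if V_1 >= 2 else 8 with the constant V_2 = 6.
V_4 = 2*V_2 - 3*V_1 - 3  [with V_2=6, V_1=2]  = 3
V_5 = -V_4 - V_1 - V_2  [with V_4=3, V_1=2, V_2=6]  = -11
Without intervention: V_2 = 3 if V_1 >= 2 else 8  [with V_1=2]  = 3; V_4 = 2*V_2 - 3*V_1 - 3  [with V_2=3, V_1=2]  = -3; V_5 = -V_4 - V_1 - V_2  [with V_4=-3, V_1=2, V_2=3]  = -2.
Change = -11 − (-2) = -9.

-9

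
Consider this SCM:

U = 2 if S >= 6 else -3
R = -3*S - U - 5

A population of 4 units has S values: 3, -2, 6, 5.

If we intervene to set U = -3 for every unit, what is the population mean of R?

-11

Every unit gets U=-3 under the intervention. R values become -11, 4, -20, -17; E[R|do(U=-3)] = -11.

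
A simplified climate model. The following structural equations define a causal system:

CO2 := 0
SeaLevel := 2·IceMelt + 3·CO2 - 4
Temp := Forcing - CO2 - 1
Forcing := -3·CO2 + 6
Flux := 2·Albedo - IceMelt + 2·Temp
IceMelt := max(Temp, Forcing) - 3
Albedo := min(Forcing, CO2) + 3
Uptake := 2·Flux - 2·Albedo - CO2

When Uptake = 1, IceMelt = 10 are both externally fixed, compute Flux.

Under do(Uptake = 1, IceMelt = 10), each intervened variable's structural equation is replaced by its fixed value.
Forcing = -3·CO2 + 6  [with CO2=0]  = 6
Temp = Forcing - CO2 - 1  [with Forcing=6, CO2=0]  = 5
Albedo = min(Forcing, CO2) + 3  [with Forcing=6, CO2=0]  = 3
Flux = 2·Albedo - IceMelt + 2·Temp  [with Albedo=3, IceMelt=10, Temp=5]  = 6

6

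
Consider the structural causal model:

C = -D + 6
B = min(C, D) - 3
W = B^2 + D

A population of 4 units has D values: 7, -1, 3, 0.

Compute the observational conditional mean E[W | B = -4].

19

E[W|B=-4] averages over only the 2 units with B=-4 (D = 7, -1): W = 23, 15, mean 19.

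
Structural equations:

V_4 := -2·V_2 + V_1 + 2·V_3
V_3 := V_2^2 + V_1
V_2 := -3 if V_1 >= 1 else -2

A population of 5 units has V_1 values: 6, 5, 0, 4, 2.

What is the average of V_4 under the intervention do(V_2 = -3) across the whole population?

34.2

Under do(V_2=-3), V_2's equation is replaced by V_2=-3 for every unit. Per-unit V_4: 42, 39, 24, 36, 30. Mean = 34.2.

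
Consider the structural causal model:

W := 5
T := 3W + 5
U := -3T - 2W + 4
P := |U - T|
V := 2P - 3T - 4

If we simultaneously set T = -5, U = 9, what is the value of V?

Under do(T = -5, U = 9), each intervened variable's structural equation is replaced by its fixed value.
P = |U - T|  [with U=9, T=-5]  = 14
V = 2P - 3T - 4  [with P=14, T=-5]  = 39

39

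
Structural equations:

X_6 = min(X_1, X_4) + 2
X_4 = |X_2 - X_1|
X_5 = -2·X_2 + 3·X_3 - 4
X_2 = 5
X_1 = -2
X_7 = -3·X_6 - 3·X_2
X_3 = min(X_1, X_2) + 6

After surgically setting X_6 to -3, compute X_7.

Intervening sets X_6 = -3 and removes its equation (X_6 = min(X_1, X_4) + 2).
X_7 = -3·X_6 - 3·X_2  [with X_6=-3, X_2=5]  = -6

-6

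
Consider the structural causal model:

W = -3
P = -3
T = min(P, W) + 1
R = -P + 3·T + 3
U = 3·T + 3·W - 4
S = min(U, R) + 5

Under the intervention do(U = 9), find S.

5

The intervention breaks the incoming arrows to U: U = 3·T + 3·W - 4 no longer applies, and U = 9.
T = min(P, W) + 1  [with P=-3, W=-3]  = -2
R = -P + 3·T + 3  [with P=-3, T=-2]  = 0
S = min(U, R) + 5  [with U=9, R=0]  = 5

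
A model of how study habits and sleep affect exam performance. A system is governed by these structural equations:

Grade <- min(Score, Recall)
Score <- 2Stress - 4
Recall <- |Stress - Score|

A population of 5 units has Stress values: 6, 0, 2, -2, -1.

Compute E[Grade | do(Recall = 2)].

Every unit gets Recall=2 under the intervention. Grade values become 2, -4, 0, -8, -6; E[Grade|do(Recall=2)] = -3.2.

-3.2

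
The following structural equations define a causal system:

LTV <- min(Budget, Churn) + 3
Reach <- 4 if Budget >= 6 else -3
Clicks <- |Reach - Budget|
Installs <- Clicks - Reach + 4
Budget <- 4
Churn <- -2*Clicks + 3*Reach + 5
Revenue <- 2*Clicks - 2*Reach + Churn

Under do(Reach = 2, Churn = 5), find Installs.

4

The joint intervention fixes Reach = 2, Churn = 5, removing each variable's own equation.
Clicks = |Reach - Budget|  [with Reach=2, Budget=4]  = 2
Installs = Clicks - Reach + 4  [with Clicks=2, Reach=2]  = 4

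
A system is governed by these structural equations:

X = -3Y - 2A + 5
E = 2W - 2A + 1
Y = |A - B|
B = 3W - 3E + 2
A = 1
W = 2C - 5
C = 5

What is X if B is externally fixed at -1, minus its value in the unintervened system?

Under do(B=-1), the mechanism B = 3W - 3E + 2 is discarded; B is fixed at -1.
Y = |A - B|  [with A=1, B=-1]  = 2
X = -3Y - 2A + 5  [with Y=2, A=1]  = -3
Without intervention: W = 2C - 5  [with C=5]  = 5; E = 2W - 2A + 1  [with W=5, A=1]  = 9; B = 3W - 3E + 2  [with W=5, E=9]  = -10; Y = |A - B|  [with A=1, B=-10]  = 11; X = -3Y - 2A + 5  [with Y=11, A=1]  = -30.
Change = -3 − (-30) = 27.

27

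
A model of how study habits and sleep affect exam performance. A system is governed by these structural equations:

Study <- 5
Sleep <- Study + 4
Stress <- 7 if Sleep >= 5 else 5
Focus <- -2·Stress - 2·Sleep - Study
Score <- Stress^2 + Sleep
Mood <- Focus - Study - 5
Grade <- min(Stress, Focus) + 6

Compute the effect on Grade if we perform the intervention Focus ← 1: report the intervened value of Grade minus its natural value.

The intervention breaks the incoming arrows to Focus: Focus <- -2·Stress - 2·Sleep - Study no longer applies, and Focus = 1.
Sleep = Study + 4  [with Study=5]  = 9
Stress = 7 if Sleep >= 5 else 5  [with Sleep=9]  = 7
Grade = min(Stress, Focus) + 6  [with Stress=7, Focus=1]  = 7
Without intervention: Sleep = Study + 4  [with Study=5]  = 9; Stress = 7 if Sleep >= 5 else 5  [with Sleep=9]  = 7; Focus = -2·Stress - 2·Sleep - Study  [with Stress=7, Sleep=9, Study=5]  = -37; Grade = min(Stress, Focus) + 6  [with Stress=7, Focus=-37]  = -31.
Change = 7 − (-31) = 38.

38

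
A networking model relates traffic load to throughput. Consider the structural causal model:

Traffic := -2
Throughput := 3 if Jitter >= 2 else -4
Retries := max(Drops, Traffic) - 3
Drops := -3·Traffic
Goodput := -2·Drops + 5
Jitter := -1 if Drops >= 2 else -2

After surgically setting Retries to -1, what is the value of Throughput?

-4

do(Retries=-1) replaces the equation Retries := max(Drops, Traffic) - 3 with the constant Retries = -1.
Throughput is not downstream of the intervention, so its value is determined by the original equations.
Drops = -3·Traffic  [with Traffic=-2]  = 6
Jitter = -1 if Drops >= 2 else -2  [with Drops=6]  = -1
Throughput = 3 if Jitter >= 2 else -4  [with Jitter=-1]  = -4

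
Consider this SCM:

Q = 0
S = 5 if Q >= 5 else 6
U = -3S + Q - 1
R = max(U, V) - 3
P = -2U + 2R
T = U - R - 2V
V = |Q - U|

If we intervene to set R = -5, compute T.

Under do(R=-5), the mechanism R = max(U, V) - 3 is discarded; R is fixed at -5.
S = 5 if Q >= 5 else 6  [with Q=0]  = 6
U = -3S + Q - 1  [with S=6, Q=0]  = -19
V = |Q - U|  [with Q=0, U=-19]  = 19
T = U - R - 2V  [with U=-19, R=-5, V=19]  = -52

-52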